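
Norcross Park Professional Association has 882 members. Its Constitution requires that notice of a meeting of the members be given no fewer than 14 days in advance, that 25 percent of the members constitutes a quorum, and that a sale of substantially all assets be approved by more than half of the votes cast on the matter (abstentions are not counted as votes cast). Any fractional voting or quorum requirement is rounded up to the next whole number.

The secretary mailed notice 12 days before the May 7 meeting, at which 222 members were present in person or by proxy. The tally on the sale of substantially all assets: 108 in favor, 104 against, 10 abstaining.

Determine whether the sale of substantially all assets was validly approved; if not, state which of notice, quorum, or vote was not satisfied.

Notice: 12 days given; 14 required. Not satisfied.
Quorum: 25% of 882 = 220.50, rounded up to 221; 222 present. Satisfied.
Vote: requires a majority of the votes cast (222 − 10 abstaining = 212); a majority of 212 is 107, so 107 needed; 108 in favor. Satisfied.

Invalid — notice requirement not satisfied.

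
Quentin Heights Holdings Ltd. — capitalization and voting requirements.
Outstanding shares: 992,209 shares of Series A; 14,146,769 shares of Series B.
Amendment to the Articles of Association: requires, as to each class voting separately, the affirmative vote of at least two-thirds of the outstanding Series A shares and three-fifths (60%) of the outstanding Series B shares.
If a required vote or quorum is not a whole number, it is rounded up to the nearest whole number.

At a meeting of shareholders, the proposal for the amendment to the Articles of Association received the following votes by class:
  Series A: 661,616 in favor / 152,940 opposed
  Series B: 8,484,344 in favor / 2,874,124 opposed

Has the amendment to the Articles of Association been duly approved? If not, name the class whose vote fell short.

Not approved — the Series B shares did not give the required vote.

Series A: 2/3 of 992209 = 661472.67, rounded up to 661473; 661,473 required, 661,616 in favor — approved.
Series B: 3/5 of 14146769 = 8488061.40, rounded up to 8488062; 8,488,062 required, 8,484,344 in favor — not approved.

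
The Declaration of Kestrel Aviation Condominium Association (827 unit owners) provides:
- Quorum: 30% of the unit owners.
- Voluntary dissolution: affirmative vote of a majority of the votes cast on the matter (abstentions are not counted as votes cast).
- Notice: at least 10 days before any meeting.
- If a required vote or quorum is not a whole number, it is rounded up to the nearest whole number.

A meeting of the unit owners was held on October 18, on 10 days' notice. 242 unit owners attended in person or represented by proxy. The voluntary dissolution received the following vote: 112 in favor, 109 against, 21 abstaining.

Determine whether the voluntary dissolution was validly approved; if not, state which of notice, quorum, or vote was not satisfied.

Notice: 10 days given; 10 required. Satisfied.
Quorum: 30% of 827 = 248.10, rounded up to 249; 242 present. Not satisfied.
Vote: requires a majority of the votes cast (242 − 21 abstaining = 221); a majority of 221 is 111, so 111 needed; 112 in favor. Satisfied.

Invalid — quorum requirement not satisfied.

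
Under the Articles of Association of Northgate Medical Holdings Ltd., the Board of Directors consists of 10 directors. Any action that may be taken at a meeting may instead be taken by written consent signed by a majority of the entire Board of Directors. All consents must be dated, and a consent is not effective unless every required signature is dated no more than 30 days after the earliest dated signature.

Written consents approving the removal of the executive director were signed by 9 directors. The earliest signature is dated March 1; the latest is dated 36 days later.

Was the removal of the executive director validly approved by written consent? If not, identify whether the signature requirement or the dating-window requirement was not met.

Signatures required: a majority of 10 — a majority of 10 is 6, so 6 needed; 9 signed. Sufficient.
Dating window: the latest signature is 36 days after the earliest; the limit is 30 days. Outside the window.

Not effective — dating-window requirement not satisfied.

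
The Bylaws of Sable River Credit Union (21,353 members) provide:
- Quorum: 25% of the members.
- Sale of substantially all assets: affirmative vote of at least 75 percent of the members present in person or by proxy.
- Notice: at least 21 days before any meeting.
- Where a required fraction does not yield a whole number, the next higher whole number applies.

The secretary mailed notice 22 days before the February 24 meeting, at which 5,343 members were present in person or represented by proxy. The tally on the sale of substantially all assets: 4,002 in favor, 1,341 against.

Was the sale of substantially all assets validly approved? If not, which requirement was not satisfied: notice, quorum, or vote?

Invalid — vote requirement not satisfied.

Notice: 22 days given; 21 required. Satisfied.
Quorum: 25% of 21,353 = 5,338.25, rounded up to 5,339; 5,343 present. Satisfied.
Vote: requires three-fourths of those present (5,343); 3/4 of 5343 = 4007.25, rounded up to 4008, so 4,008 needed; 4,002 in favor. Not satisfied.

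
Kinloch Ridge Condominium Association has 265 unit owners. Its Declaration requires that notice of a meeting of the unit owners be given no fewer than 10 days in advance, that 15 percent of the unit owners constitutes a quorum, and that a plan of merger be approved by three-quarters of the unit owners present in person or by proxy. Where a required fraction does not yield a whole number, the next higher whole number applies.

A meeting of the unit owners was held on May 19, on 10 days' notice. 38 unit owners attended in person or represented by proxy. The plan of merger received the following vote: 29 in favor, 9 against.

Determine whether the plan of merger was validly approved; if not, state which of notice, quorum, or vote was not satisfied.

Notice: 10 days given; 10 required. Satisfied.
Quorum: 15% of 265 = 39.75, rounded up to 40; 38 present. Not satisfied.
Vote: requires three-fourths of those present (38); 3/4 of 38 = 28.50, rounded up to 29, so 29 needed; 29 in favor. Satisfied.

Invalid — quorum requirement not satisfied.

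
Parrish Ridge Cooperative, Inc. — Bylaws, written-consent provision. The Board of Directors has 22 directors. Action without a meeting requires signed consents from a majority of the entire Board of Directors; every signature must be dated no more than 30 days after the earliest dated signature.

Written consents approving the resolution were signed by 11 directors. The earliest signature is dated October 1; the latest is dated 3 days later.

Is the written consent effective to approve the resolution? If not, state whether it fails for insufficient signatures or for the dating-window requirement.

Not effective — insufficient signatures.

Signatures required: a majority of 22 — a majority of 22 is 12, so 12 needed; 11 signed. Insufficient.
Dating window: the latest signature is 3 days after the earliest; the limit is 30 days. Within the window.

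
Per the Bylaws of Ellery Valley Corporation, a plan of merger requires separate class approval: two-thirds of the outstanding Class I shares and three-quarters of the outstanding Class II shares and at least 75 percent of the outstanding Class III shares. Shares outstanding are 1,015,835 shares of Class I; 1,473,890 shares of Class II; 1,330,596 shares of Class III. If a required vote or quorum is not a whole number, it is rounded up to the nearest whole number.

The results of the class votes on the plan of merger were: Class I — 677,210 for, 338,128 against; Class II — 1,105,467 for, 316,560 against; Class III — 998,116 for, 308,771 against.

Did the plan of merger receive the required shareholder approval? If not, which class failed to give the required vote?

Not approved — the Class I shares did not give the required vote.

Class I: 2/3 of 1015835 = 677223.33, rounded up to 677224; 677,224 required, 677,210 in favor — not approved.
Class II: 3/4 of 1473890 = 1105417.50, rounded up to 1105418; 1,105,418 required, 1,105,467 in favor — approved.
Class III: 3/4 of 1330596 = 997947; 997,947 required, 998,116 in favor — approved.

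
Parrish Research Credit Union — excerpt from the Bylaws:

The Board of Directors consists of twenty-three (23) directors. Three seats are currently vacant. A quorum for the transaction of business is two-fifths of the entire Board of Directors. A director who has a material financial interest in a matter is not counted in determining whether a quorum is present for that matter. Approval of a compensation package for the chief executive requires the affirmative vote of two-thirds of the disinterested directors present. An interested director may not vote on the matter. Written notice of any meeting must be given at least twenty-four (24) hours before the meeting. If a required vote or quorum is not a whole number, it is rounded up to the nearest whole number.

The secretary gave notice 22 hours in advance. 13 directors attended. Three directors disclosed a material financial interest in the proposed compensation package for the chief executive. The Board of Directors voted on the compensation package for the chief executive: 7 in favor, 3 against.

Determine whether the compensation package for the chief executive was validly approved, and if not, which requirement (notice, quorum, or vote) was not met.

Invalid — notice requirement not satisfied.

Notice: 22 hours given; 24 required (22 < 24). Not satisfied.
Quorum: 13 present, but the 3 interested directors do not count, leaving 10. Quorum is 10. Satisfied.
Vote: the compensation package for the chief executive requires two-thirds of the disinterested directors present (13 − 3 = 10). 2/3 of 10 = 6.67, rounded up to 7, so 7 affirmative votes are needed; 7 voted in favor. Satisfied.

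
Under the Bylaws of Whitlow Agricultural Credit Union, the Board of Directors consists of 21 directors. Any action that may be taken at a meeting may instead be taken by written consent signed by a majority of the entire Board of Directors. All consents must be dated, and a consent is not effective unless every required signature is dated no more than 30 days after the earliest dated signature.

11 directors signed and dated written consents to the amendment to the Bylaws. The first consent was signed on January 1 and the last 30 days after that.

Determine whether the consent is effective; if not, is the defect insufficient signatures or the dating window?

Signatures required: a majority of 21 — a majority of 21 is 11, so 11 needed; 11 signed. Sufficient.
Dating window: the latest signature is 30 days after the earliest; the limit is 30 days. Within the window.

Effective — both the signature and dating-window requirements are satisfied.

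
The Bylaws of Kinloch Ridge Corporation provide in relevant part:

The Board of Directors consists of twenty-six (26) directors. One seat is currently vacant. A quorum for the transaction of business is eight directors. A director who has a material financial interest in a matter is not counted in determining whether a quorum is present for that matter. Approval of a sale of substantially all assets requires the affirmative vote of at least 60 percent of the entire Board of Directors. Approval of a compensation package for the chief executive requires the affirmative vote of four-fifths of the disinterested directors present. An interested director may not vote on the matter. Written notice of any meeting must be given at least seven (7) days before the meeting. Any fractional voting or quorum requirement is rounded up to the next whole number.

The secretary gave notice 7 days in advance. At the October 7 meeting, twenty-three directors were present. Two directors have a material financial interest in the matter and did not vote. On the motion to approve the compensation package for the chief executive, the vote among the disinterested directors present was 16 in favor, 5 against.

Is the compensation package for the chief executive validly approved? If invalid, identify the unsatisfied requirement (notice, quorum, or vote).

Invalid — vote requirement not satisfied.

Notice: 7 days given; 7 required (7 ≥ 7). Satisfied.
Quorum: 23 present, but the 2 interested directors do not count, leaving 21. Quorum is 8. Satisfied.
Vote: the compensation package for the chief executive requires four-fifths of the disinterested directors present (23 − 2 = 21). 4/5 of 21 = 16.80, rounded up to 17, so 17 affirmative votes are needed; 16 voted in favor. Not satisfied.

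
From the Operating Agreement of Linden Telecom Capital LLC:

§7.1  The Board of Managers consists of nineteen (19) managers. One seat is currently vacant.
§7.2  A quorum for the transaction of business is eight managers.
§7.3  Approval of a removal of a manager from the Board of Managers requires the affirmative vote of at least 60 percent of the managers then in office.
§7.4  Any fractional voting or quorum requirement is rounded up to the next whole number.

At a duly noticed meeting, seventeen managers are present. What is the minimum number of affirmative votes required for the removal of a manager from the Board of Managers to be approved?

11

The removal of a manager from the Board of Managers requires three-fifths of the managers then in office (18).
3/5 of 18 = 10.80, rounded up to 11.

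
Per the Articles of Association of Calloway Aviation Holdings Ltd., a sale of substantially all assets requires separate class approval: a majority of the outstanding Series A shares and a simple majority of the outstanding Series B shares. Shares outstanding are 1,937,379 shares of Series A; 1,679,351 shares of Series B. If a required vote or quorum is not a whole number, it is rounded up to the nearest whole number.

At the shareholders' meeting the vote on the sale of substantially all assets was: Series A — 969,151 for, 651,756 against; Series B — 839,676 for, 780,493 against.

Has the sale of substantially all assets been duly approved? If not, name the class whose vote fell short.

Series A: a majority of 1937379 is 968690; 968,690 required, 969,151 in favor — approved.
Series B: a majority of 1679351 is 839676; 839,676 required, 839,676 in favor — approved.

Approved — every class gave the required vote.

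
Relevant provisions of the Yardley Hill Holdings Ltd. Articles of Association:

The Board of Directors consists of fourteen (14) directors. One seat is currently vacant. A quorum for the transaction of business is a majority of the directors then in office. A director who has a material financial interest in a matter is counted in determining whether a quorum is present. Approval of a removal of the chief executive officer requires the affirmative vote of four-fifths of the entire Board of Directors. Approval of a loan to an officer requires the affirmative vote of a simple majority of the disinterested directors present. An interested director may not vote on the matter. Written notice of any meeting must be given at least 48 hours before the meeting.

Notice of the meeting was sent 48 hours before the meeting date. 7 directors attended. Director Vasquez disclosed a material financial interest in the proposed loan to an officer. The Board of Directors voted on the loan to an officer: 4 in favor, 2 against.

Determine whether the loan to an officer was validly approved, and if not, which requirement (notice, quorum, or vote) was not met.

Notice: 48 hours given; 48 required (48 ≥ 48). Satisfied.
Quorum: 7 present (interested directors count toward quorum); quorum is 7. Satisfied.
Vote: the loan to an officer requires a majority of the disinterested directors present (7 − 1 = 6). A majority of 6 is 4, so 4 affirmative votes are needed; 4 voted in favor. Satisfied.

Valid — all requirements satisfied.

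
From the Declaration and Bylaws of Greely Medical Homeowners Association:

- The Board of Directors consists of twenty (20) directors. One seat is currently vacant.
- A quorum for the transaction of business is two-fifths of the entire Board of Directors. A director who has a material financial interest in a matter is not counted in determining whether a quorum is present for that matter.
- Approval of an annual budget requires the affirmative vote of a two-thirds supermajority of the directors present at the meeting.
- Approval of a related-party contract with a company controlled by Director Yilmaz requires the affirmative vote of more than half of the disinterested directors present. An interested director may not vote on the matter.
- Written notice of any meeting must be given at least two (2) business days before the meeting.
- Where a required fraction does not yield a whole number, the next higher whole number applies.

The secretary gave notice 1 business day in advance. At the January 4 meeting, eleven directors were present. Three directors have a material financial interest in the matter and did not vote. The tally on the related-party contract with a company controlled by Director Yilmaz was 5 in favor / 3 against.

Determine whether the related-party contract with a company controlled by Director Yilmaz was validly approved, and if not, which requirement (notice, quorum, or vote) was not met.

Invalid — notice requirement not satisfied.

Notice: 1 business day given; 2 required (1 < 2). Not satisfied.
Quorum: 11 present, but the 3 interested directors do not count, leaving 8. Quorum is 8. Satisfied.
Vote: the related-party contract with a company controlled by Director Yilmaz requires a majority of the disinterested directors present (11 − 3 = 8). A majority of 8 is 5, so 5 affirmative votes are needed; 5 voted in favor. Satisfied.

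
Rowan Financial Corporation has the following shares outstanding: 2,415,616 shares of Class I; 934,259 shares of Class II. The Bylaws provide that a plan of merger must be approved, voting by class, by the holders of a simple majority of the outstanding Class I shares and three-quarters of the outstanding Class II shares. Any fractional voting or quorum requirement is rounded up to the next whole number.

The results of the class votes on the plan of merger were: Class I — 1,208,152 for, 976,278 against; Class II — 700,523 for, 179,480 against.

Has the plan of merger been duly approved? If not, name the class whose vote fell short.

Not approved — the Class II shares did not give the required vote.

Class I: a majority of 2415616 is 1207809; 1,207,809 required, 1,208,152 in favor — approved.
Class II: 3/4 of 934259 = 700694.25, rounded up to 700695; 700,695 required, 700,523 in favor — not approved.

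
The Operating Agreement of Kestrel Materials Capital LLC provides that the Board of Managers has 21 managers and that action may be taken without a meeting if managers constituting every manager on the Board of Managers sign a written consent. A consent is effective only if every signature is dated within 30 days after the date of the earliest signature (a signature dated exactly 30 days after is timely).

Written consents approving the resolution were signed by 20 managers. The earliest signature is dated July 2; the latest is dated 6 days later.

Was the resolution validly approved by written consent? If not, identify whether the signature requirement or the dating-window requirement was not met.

Signatures required: the unanimous vote of 21 — unanimous means all 21, so 21 needed; 20 signed. Insufficient.
Dating window: the latest signature is 6 days after the earliest; the limit is 30 days. Within the window.

Not effective — insufficient signatures.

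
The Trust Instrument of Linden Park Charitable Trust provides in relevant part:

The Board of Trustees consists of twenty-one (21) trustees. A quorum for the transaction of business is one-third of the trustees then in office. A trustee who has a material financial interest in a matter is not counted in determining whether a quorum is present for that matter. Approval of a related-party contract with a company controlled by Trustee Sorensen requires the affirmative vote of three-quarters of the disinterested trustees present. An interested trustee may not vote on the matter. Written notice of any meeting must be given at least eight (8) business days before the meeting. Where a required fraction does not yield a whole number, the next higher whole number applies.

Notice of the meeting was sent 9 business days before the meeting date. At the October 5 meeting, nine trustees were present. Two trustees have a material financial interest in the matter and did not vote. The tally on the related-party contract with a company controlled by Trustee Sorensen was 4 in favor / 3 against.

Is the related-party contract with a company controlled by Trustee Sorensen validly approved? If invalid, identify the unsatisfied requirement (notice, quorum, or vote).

Invalid — vote requirement not satisfied.

Notice: 9 business days given; 8 required (9 ≥ 8). Satisfied.
Quorum: 9 present, but the 2 interested trustees do not count, leaving 7. Quorum is 7. Satisfied.
Vote: the related-party contract with a company controlled by Trustee Sorensen requires three-fourths of the disinterested trustees present (9 − 2 = 7). 3/4 of 7 = 5.25, rounded up to 6, so 6 affirmative votes are needed; 4 voted in favor. Not satisfied.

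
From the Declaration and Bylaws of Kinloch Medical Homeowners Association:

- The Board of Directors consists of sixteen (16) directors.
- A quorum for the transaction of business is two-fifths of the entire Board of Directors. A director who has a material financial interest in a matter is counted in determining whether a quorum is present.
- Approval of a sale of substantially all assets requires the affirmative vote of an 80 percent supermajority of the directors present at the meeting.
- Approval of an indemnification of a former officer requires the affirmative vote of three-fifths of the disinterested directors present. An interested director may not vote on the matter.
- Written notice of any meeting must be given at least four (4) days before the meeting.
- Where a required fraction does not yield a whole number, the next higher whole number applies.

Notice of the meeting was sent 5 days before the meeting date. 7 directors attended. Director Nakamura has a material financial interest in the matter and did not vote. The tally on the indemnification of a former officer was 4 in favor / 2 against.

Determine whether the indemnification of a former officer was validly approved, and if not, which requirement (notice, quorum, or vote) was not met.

Valid — all requirements satisfied.

Notice: 5 days given; 4 required (5 ≥ 4). Satisfied.
Quorum: 7 present (interested directors count toward quorum); quorum is 7. Satisfied.
Vote: the indemnification of a former officer requires three-fifths of the disinterested directors present (7 − 1 = 6). 3/5 of 6 = 3.60, rounded up to 4, so 4 affirmative votes are needed; 4 voted in favor. Satisfied.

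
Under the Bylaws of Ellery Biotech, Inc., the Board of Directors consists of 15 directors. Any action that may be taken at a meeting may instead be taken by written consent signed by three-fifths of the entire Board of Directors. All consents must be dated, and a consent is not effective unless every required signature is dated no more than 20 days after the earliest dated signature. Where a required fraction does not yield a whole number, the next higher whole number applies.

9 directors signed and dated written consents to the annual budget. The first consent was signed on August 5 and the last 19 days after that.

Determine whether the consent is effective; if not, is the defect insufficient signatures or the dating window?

Signatures required: three-fifths of 15 — 3/5 of 15 = 9, so 9 needed; 9 signed. Sufficient.
Dating window: the latest signature is 19 days after the earliest; the limit is 20 days. Within the window.

Effective — both the signature and dating-window requirements are satisfied.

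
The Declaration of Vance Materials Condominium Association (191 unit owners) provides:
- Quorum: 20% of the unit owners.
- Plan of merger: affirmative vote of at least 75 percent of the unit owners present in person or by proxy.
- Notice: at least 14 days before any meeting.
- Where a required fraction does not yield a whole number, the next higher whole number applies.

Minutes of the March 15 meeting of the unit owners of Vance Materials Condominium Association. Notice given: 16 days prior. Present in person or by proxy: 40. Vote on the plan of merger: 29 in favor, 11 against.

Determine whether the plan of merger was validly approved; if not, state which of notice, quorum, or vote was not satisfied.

Notice: 16 days given; 14 required. Satisfied.
Quorum: 20% of 191 = 38.20, rounded up to 39; 40 present. Satisfied.
Vote: requires three-fourths of those present (40); 3/4 of 40 = 30, so 30 needed; 29 in favor. Not satisfied.

Invalid — vote requirement not satisfied.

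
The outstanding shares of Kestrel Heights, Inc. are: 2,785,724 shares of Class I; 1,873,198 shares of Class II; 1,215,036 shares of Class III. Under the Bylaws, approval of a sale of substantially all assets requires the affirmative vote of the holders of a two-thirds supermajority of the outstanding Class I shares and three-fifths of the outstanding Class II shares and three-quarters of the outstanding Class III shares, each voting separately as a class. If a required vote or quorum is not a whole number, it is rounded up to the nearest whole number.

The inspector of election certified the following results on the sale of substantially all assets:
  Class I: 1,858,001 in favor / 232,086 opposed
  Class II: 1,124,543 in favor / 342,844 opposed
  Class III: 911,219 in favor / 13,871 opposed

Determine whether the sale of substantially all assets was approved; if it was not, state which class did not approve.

Class I: 2/3 of 2785724 = 1857149.33, rounded up to 1857150; 1,857,150 required, 1,858,001 in favor — approved.
Class II: 3/5 of 1873198 = 1123918.80, rounded up to 1123919; 1,123,919 required, 1,124,543 in favor — approved.
Class III: 3/4 of 1215036 = 911277; 911,277 required, 911,219 in favor — not approved.

Not approved — the Class III shares did not give the required vote.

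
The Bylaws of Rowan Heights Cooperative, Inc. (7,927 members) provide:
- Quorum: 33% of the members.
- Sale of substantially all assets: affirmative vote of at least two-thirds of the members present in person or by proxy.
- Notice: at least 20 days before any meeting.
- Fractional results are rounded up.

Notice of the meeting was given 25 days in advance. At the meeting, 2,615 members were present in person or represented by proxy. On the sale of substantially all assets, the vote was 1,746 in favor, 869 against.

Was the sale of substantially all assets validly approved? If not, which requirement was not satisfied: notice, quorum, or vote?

Notice: 25 days given; 20 required. Satisfied.
Quorum: 33% of 7,927 = 2,615.91, rounded up to 2,616; 2,615 present. Not satisfied.
Vote: requires two-thirds of those present (2,615); 2/3 of 2615 = 1743.33, rounded up to 1744, so 1,744 needed; 1,746 in favor. Satisfied.

Invalid — quorum requirement not satisfied.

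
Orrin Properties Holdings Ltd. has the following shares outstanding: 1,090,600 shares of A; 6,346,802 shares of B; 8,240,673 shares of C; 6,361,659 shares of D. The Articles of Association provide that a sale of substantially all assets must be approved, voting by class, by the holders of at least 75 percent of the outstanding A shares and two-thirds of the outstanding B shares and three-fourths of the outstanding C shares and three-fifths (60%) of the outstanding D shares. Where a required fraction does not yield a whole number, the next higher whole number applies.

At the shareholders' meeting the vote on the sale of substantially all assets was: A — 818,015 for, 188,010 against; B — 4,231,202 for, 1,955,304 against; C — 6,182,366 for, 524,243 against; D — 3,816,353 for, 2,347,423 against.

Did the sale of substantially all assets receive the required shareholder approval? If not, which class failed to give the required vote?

A: 3/4 of 1090600 = 817950; 817,950 required, 818,015 in favor — approved.
B: 2/3 of 6346802 = 4231201.33, rounded up to 4231202; 4,231,202 required, 4,231,202 in favor — approved.
C: 3/4 of 8240673 = 6180504.75, rounded up to 6180505; 6,180,505 required, 6,182,366 in favor — approved.
D: 3/5 of 6361659 = 3816995.40, rounded up to 3816996; 3,816,996 required, 3,816,353 in favor — not approved.

Not approved — the D shares did not give the required vote.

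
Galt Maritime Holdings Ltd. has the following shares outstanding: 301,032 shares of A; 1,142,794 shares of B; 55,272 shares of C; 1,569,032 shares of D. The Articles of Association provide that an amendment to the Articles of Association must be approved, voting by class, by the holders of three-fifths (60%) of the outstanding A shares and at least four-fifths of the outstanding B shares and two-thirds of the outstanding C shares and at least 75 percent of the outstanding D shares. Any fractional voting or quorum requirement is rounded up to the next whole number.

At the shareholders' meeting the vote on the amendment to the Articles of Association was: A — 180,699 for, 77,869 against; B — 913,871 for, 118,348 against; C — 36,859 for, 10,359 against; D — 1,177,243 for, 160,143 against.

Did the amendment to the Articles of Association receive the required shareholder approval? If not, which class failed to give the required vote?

Not approved — the B shares did not give the required vote.

A: 3/5 of 301032 = 180619.20, rounded up to 180620; 180,620 required, 180,699 in favor — approved.
B: 4/5 of 1142794 = 914235.20, rounded up to 914236; 914,236 required, 913,871 in favor — not approved.
C: 2/3 of 55272 = 36848; 36,848 required, 36,859 in favor — approved.
D: 3/4 of 1569032 = 1176774; 1,176,774 required, 1,177,243 in favor — approved.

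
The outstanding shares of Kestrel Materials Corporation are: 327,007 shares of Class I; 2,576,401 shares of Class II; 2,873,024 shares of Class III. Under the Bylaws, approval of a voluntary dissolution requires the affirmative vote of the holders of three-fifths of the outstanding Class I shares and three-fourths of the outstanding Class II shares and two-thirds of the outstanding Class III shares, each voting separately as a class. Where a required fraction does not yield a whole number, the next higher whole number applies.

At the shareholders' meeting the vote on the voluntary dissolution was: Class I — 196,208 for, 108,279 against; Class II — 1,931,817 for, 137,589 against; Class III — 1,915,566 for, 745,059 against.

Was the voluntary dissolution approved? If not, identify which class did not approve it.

Not approved — the Class II shares did not give the required vote.

Class I: 3/5 of 327007 = 196204.20, rounded up to 196205; 196,205 required, 196,208 in favor — approved.
Class II: 3/4 of 2576401 = 1932300.75, rounded up to 1932301; 1,932,301 required, 1,931,817 in favor — not approved.
Class III: 2/3 of 2873024 = 1915349.33, rounded up to 1915350; 1,915,350 required, 1,915,566 in favor — approved.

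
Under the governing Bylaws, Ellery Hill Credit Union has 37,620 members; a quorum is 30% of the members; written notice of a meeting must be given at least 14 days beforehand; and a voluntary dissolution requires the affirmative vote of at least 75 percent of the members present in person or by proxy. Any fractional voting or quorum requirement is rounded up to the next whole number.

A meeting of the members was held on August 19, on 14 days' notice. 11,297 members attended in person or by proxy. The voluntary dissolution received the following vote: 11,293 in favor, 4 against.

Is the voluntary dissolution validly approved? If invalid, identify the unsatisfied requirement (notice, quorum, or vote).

Notice: 14 days given; 14 required. Satisfied.
Quorum: 30% of 37,620 = 11,286; 11,297 present. Satisfied.
Vote: requires three-fourths of those present (11,297); 3/4 of 11297 = 8472.75, rounded up to 8473, so 8,473 needed; 11,293 in favor. Satisfied.

Valid — all requirements satisfied.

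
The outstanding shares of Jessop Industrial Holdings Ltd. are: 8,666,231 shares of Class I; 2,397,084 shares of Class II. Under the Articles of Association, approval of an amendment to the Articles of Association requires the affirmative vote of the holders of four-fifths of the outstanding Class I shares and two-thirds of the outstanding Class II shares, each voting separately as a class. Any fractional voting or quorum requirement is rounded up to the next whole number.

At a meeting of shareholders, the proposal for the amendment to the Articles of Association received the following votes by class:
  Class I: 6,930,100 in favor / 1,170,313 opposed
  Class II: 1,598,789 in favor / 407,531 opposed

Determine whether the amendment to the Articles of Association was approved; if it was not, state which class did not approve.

Not approved — the Class I shares did not give the required vote.

Class I: 4/5 of 8666231 = 6932984.80, rounded up to 6932985; 6,932,985 required, 6,930,100 in favor — not approved.
Class II: 2/3 of 2397084 = 1598056; 1,598,056 required, 1,598,789 in favor — approved.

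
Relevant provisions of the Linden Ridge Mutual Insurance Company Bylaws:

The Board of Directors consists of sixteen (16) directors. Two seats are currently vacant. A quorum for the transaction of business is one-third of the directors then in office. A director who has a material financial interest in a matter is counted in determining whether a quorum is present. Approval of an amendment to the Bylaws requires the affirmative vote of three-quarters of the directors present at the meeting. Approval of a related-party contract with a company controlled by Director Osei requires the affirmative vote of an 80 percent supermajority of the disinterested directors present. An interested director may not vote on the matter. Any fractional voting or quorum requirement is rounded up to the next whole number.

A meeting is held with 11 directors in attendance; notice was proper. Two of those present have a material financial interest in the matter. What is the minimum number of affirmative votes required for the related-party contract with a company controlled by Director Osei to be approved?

The related-party contract with a company controlled by Director Osei requires four-fifths of the disinterested directors present (11 − 2 = 9).
4/5 of 9 = 7.20, rounded up to 8.

8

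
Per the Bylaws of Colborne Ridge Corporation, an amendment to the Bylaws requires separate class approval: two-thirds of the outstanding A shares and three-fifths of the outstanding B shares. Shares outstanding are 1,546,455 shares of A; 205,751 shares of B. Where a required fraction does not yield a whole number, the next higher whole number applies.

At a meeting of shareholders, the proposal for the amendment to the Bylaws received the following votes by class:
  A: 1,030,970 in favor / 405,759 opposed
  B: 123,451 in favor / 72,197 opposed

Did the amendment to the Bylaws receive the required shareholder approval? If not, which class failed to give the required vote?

A: 2/3 of 1546455 = 1030970; 1,030,970 required, 1,030,970 in favor — approved.
B: 3/5 of 205751 = 123450.60, rounded up to 123451; 123,451 required, 123,451 in favor — approved.

Approved — every class gave the required vote.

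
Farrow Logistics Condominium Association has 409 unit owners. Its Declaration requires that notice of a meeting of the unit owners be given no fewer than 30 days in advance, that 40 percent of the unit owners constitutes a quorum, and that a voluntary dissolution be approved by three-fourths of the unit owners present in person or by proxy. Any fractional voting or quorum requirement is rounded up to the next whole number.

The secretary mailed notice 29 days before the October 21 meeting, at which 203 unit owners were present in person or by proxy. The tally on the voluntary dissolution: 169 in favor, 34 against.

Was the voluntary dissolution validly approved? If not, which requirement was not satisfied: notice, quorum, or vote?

Invalid — notice requirement not satisfied.

Notice: 29 days given; 30 required. Not satisfied.
Quorum: 40% of 409 = 163.60, rounded up to 164; 203 present. Satisfied.
Vote: requires three-fourths of those present (203); 3/4 of 203 = 152.25, rounded up to 153, so 153 needed; 169 in favor. Satisfied.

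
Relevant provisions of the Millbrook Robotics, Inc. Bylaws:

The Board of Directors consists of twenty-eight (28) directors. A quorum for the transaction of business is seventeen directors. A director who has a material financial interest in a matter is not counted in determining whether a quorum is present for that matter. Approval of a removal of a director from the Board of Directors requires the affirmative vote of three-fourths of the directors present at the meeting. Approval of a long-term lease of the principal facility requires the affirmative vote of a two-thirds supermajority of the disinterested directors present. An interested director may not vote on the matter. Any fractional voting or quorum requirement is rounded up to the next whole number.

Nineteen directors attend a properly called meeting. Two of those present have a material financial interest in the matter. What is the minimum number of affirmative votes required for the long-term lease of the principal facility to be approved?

The long-term lease of the principal facility requires two-thirds of the disinterested directors present (19 − 2 = 17).
2/3 of 17 = 11.33, rounded up to 12.

12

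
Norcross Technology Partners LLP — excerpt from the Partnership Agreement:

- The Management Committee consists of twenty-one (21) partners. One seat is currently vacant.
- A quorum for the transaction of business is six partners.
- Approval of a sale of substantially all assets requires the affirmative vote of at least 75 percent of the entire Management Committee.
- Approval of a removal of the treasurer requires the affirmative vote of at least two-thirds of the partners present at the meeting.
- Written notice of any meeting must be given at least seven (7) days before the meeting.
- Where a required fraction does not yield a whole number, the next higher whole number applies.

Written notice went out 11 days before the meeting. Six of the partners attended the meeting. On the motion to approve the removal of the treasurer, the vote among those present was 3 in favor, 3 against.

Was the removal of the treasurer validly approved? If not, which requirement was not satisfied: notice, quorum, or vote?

Notice: 11 days given; 7 required (11 ≥ 7). Satisfied.
Quorum: 6 present; quorum is 6. Satisfied.
Vote: the removal of the treasurer requires two-thirds of the partners present (6). 2/3 of 6 = 4, so 4 affirmative votes are needed; 3 voted in favor. Not satisfied.

Invalid — vote requirement not satisfied.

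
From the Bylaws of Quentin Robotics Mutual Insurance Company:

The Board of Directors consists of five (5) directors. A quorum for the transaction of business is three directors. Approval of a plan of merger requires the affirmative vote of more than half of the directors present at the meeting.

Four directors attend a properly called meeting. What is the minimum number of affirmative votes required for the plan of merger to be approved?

3

The plan of merger requires a majority of the directors present (4).
A majority of 4 is 3.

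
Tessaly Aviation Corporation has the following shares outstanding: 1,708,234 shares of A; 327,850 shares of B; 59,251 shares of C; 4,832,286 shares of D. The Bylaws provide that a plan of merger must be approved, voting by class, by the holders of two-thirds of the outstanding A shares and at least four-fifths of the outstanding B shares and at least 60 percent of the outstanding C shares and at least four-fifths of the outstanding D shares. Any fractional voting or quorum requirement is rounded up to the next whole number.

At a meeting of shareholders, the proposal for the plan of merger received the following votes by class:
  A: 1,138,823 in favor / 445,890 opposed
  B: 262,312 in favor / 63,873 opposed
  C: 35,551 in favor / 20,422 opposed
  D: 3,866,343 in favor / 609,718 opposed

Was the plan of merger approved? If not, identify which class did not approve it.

Approved — every class gave the required vote.

A: 2/3 of 1708234 = 1138822.67, rounded up to 1138823; 1,138,823 required, 1,138,823 in favor — approved.
B: 4/5 of 327850 = 262280; 262,280 required, 262,312 in favor — approved.
C: 3/5 of 59251 = 35550.60, rounded up to 35551; 35,551 required, 35,551 in favor — approved.
D: 4/5 of 4832286 = 3865828.80, rounded up to 3865829; 3,865,829 required, 3,866,343 in favor — approved.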